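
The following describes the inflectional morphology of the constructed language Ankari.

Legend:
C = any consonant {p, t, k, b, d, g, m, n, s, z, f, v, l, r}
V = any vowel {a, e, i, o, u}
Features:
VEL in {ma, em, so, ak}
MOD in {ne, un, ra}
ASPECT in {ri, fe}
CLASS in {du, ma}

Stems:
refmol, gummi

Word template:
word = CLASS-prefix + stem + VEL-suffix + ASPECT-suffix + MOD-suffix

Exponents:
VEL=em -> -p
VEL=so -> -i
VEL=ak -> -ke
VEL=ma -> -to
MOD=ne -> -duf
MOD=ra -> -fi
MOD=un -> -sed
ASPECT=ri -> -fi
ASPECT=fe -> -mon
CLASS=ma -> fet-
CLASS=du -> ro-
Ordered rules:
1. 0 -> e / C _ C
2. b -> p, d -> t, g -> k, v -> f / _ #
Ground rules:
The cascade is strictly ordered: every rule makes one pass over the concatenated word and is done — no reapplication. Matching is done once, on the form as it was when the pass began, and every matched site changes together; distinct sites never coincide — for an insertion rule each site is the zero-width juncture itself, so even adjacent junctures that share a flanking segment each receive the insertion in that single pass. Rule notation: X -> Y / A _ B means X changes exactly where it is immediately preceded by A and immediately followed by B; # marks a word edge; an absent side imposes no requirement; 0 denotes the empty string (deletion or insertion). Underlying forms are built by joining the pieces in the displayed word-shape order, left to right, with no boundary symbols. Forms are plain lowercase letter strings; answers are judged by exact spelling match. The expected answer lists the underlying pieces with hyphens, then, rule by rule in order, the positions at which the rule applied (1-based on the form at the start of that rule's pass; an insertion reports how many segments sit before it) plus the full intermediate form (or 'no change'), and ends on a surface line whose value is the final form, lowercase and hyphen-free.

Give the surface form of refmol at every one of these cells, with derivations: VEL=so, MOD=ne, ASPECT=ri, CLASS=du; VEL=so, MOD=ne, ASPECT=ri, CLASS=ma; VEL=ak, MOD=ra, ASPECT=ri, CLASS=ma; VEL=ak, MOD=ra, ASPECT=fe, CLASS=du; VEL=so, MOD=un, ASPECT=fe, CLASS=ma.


cell VEL=so, MOD=ne, ASPECT=ri, CLASS=du:
underlying: ro-refmol-i-fi-duf
1. 0 -> e / C _ C: inserts after position(s) 5: rorefemolifiduf
2. b -> p, d -> t, g -> k, v -> f / _ #: no change
surface: rorefemolifiduf

cell VEL=so, MOD=ne, ASPECT=ri, CLASS=ma:
underlying: fet-refmol-i-fi-duf
1. 0 -> e / C _ C: inserts after position(s) 3, 6: feterefemolifiduf
2. b -> p, d -> t, g -> k, v -> f / _ #: no change
surface: feterefemolifiduf

cell VEL=ak, MOD=ra, ASPECT=ri, CLASS=ma:
underlying: fet-refmol-ke-fi-fi
1. 0 -> e / C _ C: inserts after position(s) 3, 6, 9: feterefemolekefifi
2. b -> p, d -> t, g -> k, v -> f / _ #: no change
surface: feterefemolekefifi

cell VEL=ak, MOD=ra, ASPECT=fe, CLASS=du:
underlying: ro-refmol-ke-mon-fi
1. 0 -> e / C _ C: inserts after position(s) 5, 8, 13: rorefemolekemonefi
2. b -> p, d -> t, g -> k, v -> f / _ #: no change
surface: rorefemolekemonefi

cell VEL=so, MOD=un, ASPECT=fe, CLASS=ma:
underlying: fet-refmol-i-mon-sed
1. 0 -> e / C _ C: inserts after position(s) 3, 6, 13: feterefemolimonesed
2. b -> p, d -> t, g -> k, v -> f / _ #: fires at position(s) 19: feterefemolimoneset
surface: feterefemolimoneset


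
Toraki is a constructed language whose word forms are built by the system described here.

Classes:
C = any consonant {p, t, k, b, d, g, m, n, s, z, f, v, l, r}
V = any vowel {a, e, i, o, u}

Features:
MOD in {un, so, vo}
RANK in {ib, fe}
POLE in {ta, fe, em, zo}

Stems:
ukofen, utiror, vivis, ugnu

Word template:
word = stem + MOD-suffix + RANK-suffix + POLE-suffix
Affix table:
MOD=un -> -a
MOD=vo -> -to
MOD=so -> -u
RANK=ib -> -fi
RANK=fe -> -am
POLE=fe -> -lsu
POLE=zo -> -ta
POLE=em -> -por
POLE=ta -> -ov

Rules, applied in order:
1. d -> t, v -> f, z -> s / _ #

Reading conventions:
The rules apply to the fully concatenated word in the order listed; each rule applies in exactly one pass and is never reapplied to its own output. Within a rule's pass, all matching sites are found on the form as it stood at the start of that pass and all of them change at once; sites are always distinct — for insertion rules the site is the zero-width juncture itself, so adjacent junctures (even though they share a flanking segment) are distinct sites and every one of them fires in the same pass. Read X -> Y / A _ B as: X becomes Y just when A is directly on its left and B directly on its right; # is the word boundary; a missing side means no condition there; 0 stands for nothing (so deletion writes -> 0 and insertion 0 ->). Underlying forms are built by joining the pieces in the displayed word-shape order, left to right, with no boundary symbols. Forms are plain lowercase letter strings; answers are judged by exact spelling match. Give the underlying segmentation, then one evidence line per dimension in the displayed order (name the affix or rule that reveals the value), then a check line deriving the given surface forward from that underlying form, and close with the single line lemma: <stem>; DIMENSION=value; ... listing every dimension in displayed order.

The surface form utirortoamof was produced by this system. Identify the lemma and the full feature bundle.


underlying: utiror-to-am-ov
MOD=vo - signalled by the affix -to
RANK=fe - signalled by the affix -am
POLE=ta - signalled by the affix -ov
check: utirortoamov -> utirortoamof
lemma: utiror; MOD=vo; RANK=fe; POLE=ta


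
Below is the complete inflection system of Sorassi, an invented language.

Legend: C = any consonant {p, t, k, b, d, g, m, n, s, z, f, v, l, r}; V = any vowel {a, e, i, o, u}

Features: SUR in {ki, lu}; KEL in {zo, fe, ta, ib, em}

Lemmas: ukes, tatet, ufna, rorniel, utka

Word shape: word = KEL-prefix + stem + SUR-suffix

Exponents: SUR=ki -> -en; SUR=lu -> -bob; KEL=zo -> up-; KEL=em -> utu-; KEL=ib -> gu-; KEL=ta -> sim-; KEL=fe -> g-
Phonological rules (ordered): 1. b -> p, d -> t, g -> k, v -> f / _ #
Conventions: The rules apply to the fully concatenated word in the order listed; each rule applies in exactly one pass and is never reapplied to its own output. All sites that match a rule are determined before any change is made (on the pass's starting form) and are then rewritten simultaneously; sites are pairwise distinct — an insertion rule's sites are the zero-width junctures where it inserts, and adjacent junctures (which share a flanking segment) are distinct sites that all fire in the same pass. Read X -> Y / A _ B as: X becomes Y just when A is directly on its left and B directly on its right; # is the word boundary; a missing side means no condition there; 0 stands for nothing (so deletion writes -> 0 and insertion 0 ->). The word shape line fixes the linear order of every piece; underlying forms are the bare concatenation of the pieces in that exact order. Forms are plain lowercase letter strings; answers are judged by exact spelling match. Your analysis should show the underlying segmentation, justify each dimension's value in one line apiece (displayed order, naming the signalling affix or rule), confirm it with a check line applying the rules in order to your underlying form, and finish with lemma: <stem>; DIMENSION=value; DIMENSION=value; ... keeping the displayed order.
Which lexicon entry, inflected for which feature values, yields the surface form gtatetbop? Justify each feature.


underlying: g-tatet-bob
SUR=lu - signalled by the affix -bob
KEL=fe - signalled by the affix g-
check: gtatetbob -> gtatetbop
lemma: tatet; SUR=lu; KEL=fe


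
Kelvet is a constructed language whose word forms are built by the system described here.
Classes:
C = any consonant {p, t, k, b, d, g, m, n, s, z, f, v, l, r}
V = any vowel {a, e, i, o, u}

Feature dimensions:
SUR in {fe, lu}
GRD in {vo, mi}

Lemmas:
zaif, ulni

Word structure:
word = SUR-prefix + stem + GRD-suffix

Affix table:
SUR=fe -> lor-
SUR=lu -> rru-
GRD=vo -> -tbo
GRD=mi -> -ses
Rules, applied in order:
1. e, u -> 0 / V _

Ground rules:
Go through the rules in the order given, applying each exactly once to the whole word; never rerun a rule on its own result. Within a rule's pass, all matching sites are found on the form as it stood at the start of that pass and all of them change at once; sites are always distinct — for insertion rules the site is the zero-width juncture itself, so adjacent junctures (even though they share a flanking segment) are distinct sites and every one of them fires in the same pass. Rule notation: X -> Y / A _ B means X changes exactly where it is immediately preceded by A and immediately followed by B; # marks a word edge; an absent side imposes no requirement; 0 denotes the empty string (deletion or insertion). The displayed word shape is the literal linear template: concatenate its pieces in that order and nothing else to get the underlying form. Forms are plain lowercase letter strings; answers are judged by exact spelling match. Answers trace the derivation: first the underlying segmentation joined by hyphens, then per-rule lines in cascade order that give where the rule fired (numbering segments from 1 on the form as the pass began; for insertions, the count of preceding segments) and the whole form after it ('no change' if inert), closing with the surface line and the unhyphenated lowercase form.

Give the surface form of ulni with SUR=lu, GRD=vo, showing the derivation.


underlying: rru-ulni-tbo
1. e, u -> 0 / V _: fires at position(s) 4: rrulnitbo
surface: rrulnitbo


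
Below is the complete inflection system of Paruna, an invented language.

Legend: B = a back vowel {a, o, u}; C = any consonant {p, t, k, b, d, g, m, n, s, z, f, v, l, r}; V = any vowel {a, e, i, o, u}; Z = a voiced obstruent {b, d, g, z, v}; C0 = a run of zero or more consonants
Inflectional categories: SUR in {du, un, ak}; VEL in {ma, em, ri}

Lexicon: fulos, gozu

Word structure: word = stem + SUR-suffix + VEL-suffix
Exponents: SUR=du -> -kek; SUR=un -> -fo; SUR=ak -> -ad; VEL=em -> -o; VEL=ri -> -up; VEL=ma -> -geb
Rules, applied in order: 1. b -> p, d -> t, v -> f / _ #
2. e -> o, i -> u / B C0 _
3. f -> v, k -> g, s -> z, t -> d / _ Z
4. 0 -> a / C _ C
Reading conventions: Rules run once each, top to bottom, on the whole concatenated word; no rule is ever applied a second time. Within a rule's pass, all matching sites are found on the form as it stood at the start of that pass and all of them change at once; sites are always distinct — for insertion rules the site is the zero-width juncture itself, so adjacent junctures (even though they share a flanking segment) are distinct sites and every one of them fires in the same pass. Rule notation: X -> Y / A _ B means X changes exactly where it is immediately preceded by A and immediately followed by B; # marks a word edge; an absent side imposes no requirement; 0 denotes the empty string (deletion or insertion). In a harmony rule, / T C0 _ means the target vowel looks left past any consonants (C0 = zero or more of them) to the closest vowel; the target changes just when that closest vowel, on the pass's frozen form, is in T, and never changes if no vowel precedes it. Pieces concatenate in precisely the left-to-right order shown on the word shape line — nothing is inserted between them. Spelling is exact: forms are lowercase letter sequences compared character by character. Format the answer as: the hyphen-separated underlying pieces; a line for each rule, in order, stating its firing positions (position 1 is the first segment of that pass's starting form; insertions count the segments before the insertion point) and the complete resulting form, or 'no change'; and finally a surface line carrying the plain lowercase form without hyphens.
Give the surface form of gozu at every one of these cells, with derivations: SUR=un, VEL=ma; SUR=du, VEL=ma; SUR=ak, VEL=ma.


cell SUR=un, VEL=ma:
underlying: gozu-fo-geb
1. b -> p, d -> t, v -> f / _ #: fires at position(s) 9: gozufogep
2. e -> o, i -> u / B C0 _: fires at position(s) 8: gozufogop
3. f -> v, k -> g, s -> z, t -> d / _ Z: no change
4. 0 -> a / C _ C: no change
surface: gozufogop

cell SUR=du, VEL=ma:
underlying: gozu-kek-geb
1. b -> p, d -> t, v -> f / _ #: fires at position(s) 10: gozukekgep
2. e -> o, i -> u / B C0 _: fires at position(s) 6: gozukokgep
3. f -> v, k -> g, s -> z, t -> d / _ Z: fires at position(s) 7: gozukoggep
4. 0 -> a / C _ C: inserts after position(s) 7: gozukogagep
surface: gozukogagep

cell SUR=ak, VEL=ma:
underlying: gozu-ad-geb
1. b -> p, d -> t, v -> f / _ #: fires at position(s) 9: gozuadgep
2. e -> o, i -> u / B C0 _: fires at position(s) 8: gozuadgop
3. f -> v, k -> g, s -> z, t -> d / _ Z: no change
4. 0 -> a / C _ C: inserts after position(s) 6: gozuadagop
surface: gozuadagop


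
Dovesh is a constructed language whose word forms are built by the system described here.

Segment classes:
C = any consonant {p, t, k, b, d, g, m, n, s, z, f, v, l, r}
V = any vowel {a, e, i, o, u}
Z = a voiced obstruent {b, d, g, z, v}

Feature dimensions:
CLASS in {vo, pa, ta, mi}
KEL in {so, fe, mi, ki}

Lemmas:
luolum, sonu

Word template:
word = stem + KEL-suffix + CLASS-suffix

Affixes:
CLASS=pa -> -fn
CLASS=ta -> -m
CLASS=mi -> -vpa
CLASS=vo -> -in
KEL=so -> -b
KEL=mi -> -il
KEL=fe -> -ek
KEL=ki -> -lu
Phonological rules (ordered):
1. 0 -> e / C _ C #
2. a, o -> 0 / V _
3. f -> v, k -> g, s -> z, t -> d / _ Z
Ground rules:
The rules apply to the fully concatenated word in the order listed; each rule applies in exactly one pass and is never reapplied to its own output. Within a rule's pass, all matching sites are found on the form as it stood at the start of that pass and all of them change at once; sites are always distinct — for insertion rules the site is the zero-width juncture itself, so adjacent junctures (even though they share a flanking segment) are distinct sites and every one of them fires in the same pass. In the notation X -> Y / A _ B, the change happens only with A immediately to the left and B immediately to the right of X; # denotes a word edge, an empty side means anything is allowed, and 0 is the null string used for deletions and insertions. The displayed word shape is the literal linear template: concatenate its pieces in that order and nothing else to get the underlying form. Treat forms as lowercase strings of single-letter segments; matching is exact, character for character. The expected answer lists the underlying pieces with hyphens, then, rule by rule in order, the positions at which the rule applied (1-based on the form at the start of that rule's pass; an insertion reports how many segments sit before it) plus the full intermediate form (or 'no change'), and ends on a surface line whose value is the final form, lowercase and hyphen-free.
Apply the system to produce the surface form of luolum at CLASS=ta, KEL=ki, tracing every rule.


underlying: luolum-lu-m
1. 0 -> e / C _ C #: no change
2. a, o -> 0 / V _: fires at position(s) 3: lulumlum
3. f -> v, k -> g, s -> z, t -> d / _ Z: no change
surface: lulumlum


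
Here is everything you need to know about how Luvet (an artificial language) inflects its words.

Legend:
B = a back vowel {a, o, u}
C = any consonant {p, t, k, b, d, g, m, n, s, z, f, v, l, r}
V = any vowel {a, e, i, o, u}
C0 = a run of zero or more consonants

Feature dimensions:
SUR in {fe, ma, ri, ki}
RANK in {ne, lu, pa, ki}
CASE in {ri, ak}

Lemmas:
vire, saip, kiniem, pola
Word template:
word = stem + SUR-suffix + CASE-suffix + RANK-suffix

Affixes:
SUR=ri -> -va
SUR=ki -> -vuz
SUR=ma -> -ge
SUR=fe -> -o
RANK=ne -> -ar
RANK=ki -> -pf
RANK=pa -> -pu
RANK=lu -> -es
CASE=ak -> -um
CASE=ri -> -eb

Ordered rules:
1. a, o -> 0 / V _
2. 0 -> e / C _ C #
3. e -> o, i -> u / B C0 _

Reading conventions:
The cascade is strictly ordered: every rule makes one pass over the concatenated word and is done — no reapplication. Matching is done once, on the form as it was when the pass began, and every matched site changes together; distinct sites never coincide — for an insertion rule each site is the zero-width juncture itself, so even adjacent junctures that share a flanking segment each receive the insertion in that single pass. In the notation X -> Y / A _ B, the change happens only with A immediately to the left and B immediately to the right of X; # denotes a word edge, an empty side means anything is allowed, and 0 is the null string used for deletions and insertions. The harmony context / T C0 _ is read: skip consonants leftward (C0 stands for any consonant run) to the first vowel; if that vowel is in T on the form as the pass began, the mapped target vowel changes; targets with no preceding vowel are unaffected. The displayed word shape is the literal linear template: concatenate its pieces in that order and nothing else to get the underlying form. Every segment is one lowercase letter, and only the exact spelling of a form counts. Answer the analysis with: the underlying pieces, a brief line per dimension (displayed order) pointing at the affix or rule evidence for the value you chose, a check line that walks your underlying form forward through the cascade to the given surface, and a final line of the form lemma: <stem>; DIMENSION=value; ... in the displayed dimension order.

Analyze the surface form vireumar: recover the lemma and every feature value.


underlying: vire-o-um-ar
SUR=fe - signalled by the affix -o
RANK=ne - signalled by the affix -ar
CASE=ak - signalled by the affix -um
check: vireoumar -> vireumar -> vireumar -> vireumar
lemma: vire; SUR=fe; RANK=ne; CASE=ak


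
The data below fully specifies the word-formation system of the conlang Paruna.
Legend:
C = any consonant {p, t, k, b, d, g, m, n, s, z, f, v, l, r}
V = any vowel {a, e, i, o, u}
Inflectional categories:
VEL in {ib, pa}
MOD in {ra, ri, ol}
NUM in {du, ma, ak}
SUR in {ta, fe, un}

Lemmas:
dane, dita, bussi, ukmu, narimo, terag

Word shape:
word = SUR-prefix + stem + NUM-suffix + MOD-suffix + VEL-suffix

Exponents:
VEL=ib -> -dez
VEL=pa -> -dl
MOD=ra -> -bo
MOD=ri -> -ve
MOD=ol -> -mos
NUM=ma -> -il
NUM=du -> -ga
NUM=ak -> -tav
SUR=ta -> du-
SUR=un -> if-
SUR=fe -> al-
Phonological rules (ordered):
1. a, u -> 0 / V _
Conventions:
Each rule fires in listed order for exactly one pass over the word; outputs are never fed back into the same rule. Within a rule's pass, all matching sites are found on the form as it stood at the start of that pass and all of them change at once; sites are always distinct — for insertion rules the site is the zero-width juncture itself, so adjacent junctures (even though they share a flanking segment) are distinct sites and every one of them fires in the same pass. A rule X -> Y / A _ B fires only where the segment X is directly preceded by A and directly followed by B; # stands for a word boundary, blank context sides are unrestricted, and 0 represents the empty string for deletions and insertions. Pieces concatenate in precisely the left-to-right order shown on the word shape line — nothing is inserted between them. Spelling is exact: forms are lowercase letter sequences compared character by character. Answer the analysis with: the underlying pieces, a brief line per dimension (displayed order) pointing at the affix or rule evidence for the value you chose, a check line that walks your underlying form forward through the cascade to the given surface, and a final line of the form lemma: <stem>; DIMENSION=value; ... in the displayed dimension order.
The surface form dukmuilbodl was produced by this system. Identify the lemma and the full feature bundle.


underlying: du-ukmu-il-bo-dl
VEL=pa - signalled by the affix -dl
MOD=ra - signalled by the affix -bo
NUM=ma - signalled by the affix -il
SUR=ta - signalled by the affix du-
check: duukmuilbodl -> dukmuilbodl
lemma: ukmu; VEL=pa; MOD=ra; NUM=ma; SUR=ta


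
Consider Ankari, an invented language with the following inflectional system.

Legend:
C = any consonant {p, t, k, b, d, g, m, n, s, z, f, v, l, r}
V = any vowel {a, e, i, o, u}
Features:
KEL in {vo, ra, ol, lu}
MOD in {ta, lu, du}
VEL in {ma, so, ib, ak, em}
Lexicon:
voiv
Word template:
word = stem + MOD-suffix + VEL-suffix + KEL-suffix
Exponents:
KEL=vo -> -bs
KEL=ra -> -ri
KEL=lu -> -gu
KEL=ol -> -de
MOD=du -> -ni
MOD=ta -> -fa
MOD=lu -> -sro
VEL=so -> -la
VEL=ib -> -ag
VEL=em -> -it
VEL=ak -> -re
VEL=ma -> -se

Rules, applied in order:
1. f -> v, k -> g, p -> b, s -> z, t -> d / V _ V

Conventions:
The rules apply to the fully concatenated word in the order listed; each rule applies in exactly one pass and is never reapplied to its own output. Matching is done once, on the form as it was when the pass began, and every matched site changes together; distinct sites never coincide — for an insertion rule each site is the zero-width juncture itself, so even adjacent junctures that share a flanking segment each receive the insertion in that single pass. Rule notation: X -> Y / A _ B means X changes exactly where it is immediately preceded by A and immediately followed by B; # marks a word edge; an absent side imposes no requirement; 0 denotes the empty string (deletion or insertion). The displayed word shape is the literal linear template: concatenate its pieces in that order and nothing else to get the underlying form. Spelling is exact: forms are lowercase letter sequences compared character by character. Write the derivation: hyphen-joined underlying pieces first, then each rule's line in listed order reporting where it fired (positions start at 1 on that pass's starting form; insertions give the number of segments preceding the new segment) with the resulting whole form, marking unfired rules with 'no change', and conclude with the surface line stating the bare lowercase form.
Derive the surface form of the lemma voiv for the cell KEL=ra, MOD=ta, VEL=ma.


underlying: voiv-fa-se-ri
1. f -> v, k -> g, p -> b, s -> z, t -> d / V _ V: fires at position(s) 7: voivfazeri
surface: voivfazeri


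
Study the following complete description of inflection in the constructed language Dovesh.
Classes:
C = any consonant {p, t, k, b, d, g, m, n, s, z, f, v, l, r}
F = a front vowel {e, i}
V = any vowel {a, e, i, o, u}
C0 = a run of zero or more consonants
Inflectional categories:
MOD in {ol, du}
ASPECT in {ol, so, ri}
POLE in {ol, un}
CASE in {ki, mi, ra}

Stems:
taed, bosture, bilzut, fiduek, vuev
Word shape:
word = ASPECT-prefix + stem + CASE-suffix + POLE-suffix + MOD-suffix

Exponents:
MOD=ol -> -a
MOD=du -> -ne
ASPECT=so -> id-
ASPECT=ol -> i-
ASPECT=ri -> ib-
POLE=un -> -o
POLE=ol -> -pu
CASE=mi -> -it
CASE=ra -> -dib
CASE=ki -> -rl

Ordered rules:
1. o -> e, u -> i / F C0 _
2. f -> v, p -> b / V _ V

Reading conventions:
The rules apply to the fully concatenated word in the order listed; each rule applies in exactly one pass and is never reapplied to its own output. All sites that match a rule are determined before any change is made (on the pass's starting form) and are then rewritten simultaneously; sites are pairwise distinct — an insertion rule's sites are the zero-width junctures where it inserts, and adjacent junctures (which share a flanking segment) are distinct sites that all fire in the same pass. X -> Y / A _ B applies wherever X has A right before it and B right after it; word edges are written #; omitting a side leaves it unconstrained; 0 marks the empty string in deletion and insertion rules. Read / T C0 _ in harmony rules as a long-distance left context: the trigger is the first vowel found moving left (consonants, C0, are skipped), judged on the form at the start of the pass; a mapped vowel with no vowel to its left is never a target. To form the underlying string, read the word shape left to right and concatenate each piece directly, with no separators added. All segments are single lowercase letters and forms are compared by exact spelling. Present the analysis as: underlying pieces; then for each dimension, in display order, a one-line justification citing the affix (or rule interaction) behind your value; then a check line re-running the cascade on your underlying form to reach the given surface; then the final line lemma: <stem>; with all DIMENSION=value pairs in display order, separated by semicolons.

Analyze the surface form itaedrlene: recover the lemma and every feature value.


underlying: i-taed-rl-o-ne
MOD=du - signalled by the affix -ne
ASPECT=ol - signalled by the affix i-
POLE=un - signalled by the affix -o
CASE=ki - signalled by the affix -rl
check: itaedrlone -> itaedrlene -> itaedrlene
lemma: taed; MOD=du; ASPECT=ol; POLE=un; CASE=ki


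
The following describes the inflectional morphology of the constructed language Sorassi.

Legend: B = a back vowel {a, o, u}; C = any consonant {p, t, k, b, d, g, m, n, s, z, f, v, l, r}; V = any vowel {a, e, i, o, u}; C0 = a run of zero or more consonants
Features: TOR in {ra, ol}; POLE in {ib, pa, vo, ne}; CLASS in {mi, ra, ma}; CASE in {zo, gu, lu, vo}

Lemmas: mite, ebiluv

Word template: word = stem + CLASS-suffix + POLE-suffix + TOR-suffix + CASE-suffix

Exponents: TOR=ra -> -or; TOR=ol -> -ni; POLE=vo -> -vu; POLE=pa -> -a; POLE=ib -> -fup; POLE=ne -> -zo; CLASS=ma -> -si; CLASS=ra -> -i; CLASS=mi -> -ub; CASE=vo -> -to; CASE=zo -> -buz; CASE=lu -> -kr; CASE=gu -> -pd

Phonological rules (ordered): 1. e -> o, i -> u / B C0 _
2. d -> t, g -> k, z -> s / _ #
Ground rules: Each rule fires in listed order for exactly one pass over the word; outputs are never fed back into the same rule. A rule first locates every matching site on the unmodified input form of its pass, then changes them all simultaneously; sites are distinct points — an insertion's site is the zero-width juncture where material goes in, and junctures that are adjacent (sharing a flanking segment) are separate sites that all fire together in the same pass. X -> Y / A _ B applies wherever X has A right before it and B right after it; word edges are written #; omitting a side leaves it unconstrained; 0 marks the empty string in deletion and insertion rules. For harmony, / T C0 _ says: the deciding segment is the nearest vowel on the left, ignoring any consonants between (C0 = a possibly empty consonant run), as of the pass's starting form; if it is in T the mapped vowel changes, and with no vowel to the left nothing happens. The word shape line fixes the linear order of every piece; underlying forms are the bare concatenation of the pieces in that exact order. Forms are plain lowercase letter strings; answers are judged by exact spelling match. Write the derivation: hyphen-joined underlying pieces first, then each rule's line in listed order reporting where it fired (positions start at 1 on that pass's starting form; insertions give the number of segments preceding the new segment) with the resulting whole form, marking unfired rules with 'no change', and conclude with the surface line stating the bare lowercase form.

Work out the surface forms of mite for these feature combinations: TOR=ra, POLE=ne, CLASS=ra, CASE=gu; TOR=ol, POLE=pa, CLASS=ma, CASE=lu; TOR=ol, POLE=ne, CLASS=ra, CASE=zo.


cell TOR=ra, POLE=ne, CLASS=ra, CASE=gu:
underlying: mite-i-zo-or-pd
1. e -> o, i -> u / B C0 _: no change
2. d -> t, g -> k, z -> s / _ #: fires at position(s) 11: miteizoorpt
surface: miteizoorpt

cell TOR=ol, POLE=pa, CLASS=ma, CASE=lu:
underlying: mite-si-a-ni-kr
1. e -> o, i -> u / B C0 _: fires at position(s) 9: mitesianukr
2. d -> t, g -> k, z -> s / _ #: no change
surface: mitesianukr

cell TOR=ol, POLE=ne, CLASS=ra, CASE=zo:
underlying: mite-i-zo-ni-buz
1. e -> o, i -> u / B C0 _: fires at position(s) 9: miteizonubuz
2. d -> t, g -> k, z -> s / _ #: fires at position(s) 12: miteizonubus
surface: miteizonubus


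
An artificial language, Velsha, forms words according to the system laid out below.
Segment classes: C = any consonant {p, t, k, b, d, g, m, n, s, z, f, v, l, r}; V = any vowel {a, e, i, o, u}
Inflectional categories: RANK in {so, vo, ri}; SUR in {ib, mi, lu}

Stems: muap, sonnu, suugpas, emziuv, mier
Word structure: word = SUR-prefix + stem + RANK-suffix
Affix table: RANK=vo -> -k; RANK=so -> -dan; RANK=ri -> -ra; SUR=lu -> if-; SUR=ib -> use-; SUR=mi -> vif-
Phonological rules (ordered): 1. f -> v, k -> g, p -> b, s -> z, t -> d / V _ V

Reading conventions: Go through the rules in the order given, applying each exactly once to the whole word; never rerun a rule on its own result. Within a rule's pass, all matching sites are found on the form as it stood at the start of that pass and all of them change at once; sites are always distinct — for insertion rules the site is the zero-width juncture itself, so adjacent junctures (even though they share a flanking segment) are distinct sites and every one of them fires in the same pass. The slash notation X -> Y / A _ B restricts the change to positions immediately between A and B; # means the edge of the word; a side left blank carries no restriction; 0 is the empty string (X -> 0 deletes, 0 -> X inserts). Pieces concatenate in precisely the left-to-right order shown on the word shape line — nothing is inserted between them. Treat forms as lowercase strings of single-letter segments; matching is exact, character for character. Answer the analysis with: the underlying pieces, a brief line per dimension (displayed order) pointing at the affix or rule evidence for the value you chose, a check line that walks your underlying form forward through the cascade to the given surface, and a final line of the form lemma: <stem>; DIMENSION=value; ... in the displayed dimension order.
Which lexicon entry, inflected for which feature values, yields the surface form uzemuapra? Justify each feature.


underlying: use-muap-ra
RANK=ri - signalled by the affix -ra
SUR=ib - signalled by the affix use-
check: usemuapra -> uzemuapra
lemma: muap; RANK=ri; SUR=ib


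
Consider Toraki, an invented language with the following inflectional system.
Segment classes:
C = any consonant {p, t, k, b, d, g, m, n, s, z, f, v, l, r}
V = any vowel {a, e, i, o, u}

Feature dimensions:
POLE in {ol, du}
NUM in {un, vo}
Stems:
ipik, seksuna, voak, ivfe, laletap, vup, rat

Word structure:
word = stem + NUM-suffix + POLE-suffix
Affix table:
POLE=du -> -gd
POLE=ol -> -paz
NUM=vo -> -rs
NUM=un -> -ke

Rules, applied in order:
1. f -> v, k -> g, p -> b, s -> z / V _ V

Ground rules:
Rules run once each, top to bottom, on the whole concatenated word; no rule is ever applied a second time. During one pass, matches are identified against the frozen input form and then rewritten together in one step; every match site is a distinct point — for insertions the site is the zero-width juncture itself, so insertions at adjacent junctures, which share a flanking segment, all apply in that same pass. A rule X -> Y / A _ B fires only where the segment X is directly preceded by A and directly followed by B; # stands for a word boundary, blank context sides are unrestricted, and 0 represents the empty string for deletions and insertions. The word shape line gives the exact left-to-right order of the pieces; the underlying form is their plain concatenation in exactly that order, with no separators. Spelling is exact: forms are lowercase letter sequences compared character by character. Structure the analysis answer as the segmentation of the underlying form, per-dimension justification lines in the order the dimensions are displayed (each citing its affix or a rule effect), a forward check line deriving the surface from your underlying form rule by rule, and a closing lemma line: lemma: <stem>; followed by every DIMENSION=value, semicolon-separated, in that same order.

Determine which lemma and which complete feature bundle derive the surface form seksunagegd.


underlying: seksuna-ke-gd
POLE=du - signalled by the affix -gd
NUM=un - signalled by the affix -ke
check: seksunakegd -> seksunagegd
lemma: seksuna; POLE=du; NUM=un


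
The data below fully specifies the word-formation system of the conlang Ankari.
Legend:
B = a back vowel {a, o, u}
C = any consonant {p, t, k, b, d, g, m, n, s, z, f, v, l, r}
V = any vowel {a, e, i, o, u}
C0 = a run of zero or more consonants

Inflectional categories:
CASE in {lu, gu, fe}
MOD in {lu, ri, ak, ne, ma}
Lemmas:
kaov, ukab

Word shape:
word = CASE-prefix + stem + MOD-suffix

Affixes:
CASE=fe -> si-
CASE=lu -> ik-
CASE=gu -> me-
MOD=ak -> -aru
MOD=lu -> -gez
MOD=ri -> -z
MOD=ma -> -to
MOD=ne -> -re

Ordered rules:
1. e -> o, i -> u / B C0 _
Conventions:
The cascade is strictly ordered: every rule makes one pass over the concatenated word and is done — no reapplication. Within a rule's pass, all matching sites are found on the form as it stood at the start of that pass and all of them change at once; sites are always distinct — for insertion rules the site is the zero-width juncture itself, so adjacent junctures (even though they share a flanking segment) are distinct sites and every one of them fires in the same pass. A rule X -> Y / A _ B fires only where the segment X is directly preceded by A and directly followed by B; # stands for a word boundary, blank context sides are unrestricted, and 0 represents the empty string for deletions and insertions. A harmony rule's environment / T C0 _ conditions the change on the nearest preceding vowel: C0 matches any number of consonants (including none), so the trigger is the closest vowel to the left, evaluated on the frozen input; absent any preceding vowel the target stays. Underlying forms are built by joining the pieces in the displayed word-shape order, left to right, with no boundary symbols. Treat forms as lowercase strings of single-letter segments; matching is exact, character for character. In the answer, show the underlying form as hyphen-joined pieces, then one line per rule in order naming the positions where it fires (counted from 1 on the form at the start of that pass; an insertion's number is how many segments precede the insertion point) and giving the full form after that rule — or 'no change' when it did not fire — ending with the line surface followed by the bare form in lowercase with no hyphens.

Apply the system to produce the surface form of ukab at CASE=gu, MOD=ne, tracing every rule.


underlying: me-ukab-re
1. e -> o, i -> u / B C0 _: fires at position(s) 8: meukabro
surface: meukabro


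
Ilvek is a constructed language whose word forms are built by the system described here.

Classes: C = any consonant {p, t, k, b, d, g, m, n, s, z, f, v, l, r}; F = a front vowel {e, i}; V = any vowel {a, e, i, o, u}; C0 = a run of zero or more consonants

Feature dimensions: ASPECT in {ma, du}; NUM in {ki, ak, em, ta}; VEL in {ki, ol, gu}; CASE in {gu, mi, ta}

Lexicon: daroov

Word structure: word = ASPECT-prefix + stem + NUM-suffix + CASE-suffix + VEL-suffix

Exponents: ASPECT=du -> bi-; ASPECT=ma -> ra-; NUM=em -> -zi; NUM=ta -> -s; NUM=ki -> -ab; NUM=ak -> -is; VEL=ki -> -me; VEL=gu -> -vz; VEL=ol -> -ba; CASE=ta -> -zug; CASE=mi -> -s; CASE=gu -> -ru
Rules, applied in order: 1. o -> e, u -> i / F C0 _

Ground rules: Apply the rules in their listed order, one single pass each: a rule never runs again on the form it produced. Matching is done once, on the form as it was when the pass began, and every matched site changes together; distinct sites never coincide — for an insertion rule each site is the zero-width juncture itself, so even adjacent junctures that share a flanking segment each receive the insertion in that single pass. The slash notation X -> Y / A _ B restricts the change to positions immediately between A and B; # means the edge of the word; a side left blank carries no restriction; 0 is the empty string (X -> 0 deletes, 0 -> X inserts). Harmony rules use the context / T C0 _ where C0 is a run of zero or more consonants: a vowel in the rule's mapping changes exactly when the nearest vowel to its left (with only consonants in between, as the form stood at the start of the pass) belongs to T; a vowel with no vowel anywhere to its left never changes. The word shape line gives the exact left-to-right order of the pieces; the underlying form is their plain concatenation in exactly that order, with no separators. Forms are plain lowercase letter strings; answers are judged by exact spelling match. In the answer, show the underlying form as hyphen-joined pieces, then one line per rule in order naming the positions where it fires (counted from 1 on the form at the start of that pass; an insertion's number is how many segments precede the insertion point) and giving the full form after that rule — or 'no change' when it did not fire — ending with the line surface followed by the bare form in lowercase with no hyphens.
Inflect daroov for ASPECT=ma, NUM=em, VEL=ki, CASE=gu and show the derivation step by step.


underlying: ra-daroov-zi-ru-me
1. o -> e, u -> i / F C0 _: fires at position(s) 12: radaroovzirime
surface: radaroovzirime


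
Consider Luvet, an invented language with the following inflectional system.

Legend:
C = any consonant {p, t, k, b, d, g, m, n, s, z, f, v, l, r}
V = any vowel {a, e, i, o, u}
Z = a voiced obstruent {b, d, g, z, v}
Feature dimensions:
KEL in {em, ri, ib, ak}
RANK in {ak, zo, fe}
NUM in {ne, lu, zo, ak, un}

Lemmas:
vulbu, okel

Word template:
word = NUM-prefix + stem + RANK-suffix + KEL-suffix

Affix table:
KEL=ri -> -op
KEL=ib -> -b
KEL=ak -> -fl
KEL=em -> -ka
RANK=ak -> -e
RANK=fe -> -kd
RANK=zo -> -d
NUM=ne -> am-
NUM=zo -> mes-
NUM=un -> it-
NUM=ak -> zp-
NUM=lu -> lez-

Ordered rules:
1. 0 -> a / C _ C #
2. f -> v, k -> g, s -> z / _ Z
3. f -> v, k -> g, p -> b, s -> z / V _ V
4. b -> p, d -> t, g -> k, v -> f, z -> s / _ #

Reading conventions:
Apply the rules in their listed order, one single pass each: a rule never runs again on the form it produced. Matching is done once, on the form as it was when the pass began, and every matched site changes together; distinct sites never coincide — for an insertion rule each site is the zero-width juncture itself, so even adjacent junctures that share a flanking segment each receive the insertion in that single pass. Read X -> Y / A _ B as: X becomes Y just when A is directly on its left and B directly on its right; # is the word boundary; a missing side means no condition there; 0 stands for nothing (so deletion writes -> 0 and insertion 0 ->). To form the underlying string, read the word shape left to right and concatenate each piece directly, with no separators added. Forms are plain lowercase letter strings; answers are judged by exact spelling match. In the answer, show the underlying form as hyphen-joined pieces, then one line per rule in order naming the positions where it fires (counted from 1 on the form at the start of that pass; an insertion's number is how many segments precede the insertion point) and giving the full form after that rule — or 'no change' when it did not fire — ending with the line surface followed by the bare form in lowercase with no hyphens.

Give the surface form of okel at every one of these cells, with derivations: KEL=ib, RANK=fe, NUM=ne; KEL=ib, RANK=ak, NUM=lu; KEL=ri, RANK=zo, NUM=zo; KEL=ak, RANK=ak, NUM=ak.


cell KEL=ib, RANK=fe, NUM=ne:
underlying: am-okel-kd-b
1. 0 -> a / C _ C #: inserts after position(s) 8: amokelkdab
2. f -> v, k -> g, s -> z / _ Z: fires at position(s) 7: amokelgdab
3. f -> v, k -> g, p -> b, s -> z / V _ V: fires at position(s) 4: amogelgdab
4. b -> p, d -> t, g -> k, v -> f, z -> s / _ #: fires at position(s) 10: amogelgdap
surface: amogelgdap

cell KEL=ib, RANK=ak, NUM=lu:
underlying: lez-okel-e-b
1. 0 -> a / C _ C #: no change
2. f -> v, k -> g, s -> z / _ Z: no change
3. f -> v, k -> g, p -> b, s -> z / V _ V: fires at position(s) 5: lezogeleb
4. b -> p, d -> t, g -> k, v -> f, z -> s / _ #: fires at position(s) 9: lezogelep
surface: lezogelep

cell KEL=ri, RANK=zo, NUM=zo:
underlying: mes-okel-d-op
1. 0 -> a / C _ C #: no change
2. f -> v, k -> g, s -> z / _ Z: no change
3. f -> v, k -> g, p -> b, s -> z / V _ V: fires at position(s) 3, 5: mezogeldop
4. b -> p, d -> t, g -> k, v -> f, z -> s / _ #: no change
surface: mezogeldop

cell KEL=ak, RANK=ak, NUM=ak:
underlying: zp-okel-e-fl
1. 0 -> a / C _ C #: inserts after position(s) 8: zpokelefal
2. f -> v, k -> g, s -> z / _ Z: no change
3. f -> v, k -> g, p -> b, s -> z / V _ V: fires at position(s) 4, 8: zpogeleval
4. b -> p, d -> t, g -> k, v -> f, z -> s / _ #: no change
surface: zpogeleval


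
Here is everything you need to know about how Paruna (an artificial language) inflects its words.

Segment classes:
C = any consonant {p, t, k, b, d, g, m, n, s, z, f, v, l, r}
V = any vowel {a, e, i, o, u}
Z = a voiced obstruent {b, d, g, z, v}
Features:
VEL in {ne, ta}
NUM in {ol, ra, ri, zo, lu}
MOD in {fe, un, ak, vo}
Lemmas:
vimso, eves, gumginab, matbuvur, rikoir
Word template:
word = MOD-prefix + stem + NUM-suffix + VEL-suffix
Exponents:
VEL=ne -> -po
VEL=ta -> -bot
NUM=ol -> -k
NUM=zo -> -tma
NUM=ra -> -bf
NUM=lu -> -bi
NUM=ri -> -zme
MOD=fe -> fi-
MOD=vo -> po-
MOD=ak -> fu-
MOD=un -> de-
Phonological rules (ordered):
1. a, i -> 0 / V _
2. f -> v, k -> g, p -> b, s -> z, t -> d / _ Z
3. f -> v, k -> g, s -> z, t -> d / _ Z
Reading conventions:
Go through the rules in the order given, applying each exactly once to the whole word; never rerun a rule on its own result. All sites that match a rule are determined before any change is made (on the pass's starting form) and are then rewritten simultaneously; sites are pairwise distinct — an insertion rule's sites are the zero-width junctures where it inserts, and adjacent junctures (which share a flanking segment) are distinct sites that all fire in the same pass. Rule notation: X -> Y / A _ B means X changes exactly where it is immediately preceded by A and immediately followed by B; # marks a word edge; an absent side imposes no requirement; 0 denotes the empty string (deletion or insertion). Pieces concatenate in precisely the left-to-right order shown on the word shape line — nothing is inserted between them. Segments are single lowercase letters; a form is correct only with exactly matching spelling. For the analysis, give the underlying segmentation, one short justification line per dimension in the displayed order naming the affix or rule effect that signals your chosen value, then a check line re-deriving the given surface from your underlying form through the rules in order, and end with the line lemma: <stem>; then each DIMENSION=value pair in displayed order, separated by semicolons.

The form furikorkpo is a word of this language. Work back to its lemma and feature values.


underlying: fu-rikoir-k-po
VEL=ne - signalled by the affix -po
NUM=ol - signalled by the affix -k
MOD=ak - signalled by the affix fu-
check: furikoirkpo -> furikorkpo -> furikorkpo -> furikorkpo
lemma: rikoir; VEL=ne; NUM=ol; MOD=ak
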